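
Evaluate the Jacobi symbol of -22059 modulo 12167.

-1

Pull out -1: (-22059 / 12167) = (-1 / 12167)·(22059 / 12167). Since 12167 ≡ 3 (mod 4), (-1 / 12167) = -1. Now have -(22059 / 12167).
Reduce the numerator: 22059 ≡ 9892 (mod 12167), so (22059 / 12167) = (9892 / 12167).
Factor out 2: 9892 = 2^2·2473. Since 12167 ≡ 7 (mod 8), (2 / 12167) = +1, and (2 / 12167)^2 = +1. Now have -(2473 / 12167).
2473 ≡ 1 (mod 4), so quadratic reciprocity gives (2473 / 12167) = (12167 / 2473). Reduce: 12167 ≡ 2275 (mod 2473). Now have -(2275 / 2473).
2473 ≡ 1 (mod 4), so quadratic reciprocity gives (2275 / 2473) = (2473 / 2275). Reduce: 2473 ≡ 198 (mod 2275). Now have -(198 / 2275).
Factor out 2: 198 = 2·99. Since 2275 ≡ 3 (mod 8), (2 / 2275) = -1. Now have (99 / 2275).
Both 99 ≡ 3 and 2275 ≡ 3 (mod 4), so reciprocity gives (99 / 2275) = -(2275 / 99). Reduce: 2275 ≡ 97 (mod 99). Now have -(97 / 99).
97 ≡ 1 (mod 4), so quadratic reciprocity gives (97 / 99) = (99 / 97). Reduce: 99 ≡ 2 (mod 97). Now have -(2 / 97).
Factor out 2: 2 = 2. Since 97 ≡ 1 (mod 8), (2 / 97) = +1. Now have -(1 / 97).
(1 / 97) = 1. Collecting the sign factors: -1.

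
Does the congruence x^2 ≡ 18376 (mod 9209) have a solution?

no

Reduce the numerator: 18376 ≡ 9167 (mod 9209), so (18376/9209) = (9167/9209).
9209 ≡ 1 (mod 4), so quadratic reciprocity gives (9167/9209) = (9209/9167). Reduce: 9209 ≡ 42 (mod 9167). Now have (42/9167).
Factor out 2: 42 = 2·21. Since 9167 ≡ 7 (mod 8), (2/9167) = +1. Now have (21/9167).
21 ≡ 1 (mod 4), so quadratic reciprocity gives (21/9167) = (9167/21). Reduce: 9167 ≡ 11 (mod 21). Now have (11/21).
21 ≡ 1 (mod 4), so quadratic reciprocity gives (11/21) = (21/11). Reduce: 21 ≡ 10 (mod 11). Now have (10/11).
Factor out 2: 10 = 2·5. Since 11 ≡ 3 (mod 8), (2/11) = -1. Now have -(5/11).
5 ≡ 1 (mod 4), so quadratic reciprocity gives (5/11) = (11/5). Reduce: 11 ≡ 1 (mod 5). Now have -(1/5).
(1/5) = 1. Collecting the sign factors: -1.
(18376/9209) = -1, and 9209 is prime, so 18376 is not a quadratic residue mod 9209.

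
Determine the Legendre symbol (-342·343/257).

By multiplicativity, (-342·343/257) = (-342/257)·(343/257).
First factor (-342/257):
Reduce the numerator: -342 ≡ 172 (mod 257), so (-342/257) = (172/257).
Factor out 2: 172 = 2^2·43. Since 257 ≡ 1 (mod 8), (2/257) = +1, and (2/257)^2 = +1. Now have (43/257).
257 ≡ 1 (mod 4), so quadratic reciprocity gives (43/257) = (257/43). Reduce: 257 ≡ 42 (mod 43). Now have (42/43).
Factor out 2: 42 = 2·21. Since 43 ≡ 3 (mod 8), (2/43) = -1. Now have -(21/43).
21 ≡ 1 (mod 4), so quadratic reciprocity gives (21/43) = (43/21). Reduce: 43 ≡ 1 (mod 21). Now have -(1/21).
(1/21) = 1. Collecting the sign factors: -1.
Second factor (343/257):
Reduce the numerator: 343 ≡ 86 (mod 257), so (343/257) = (86/257).
Factor out 2: 86 = 2·43. Since 257 ≡ 1 (mod 8), (2/257) = +1. Now have (43/257).
257 ≡ 1 (mod 4), so quadratic reciprocity gives (43/257) = (257/43). Reduce: 257 ≡ 42 (mod 43). Now have (42/43).
Factor out 2: 42 = 2·21. Since 43 ≡ 3 (mod 8), (2/43) = -1. Now have -(21/43).
21 ≡ 1 (mod 4), so quadratic reciprocity gives (21/43) = (43/21). Reduce: 43 ≡ 1 (mod 21). Now have -(1/21).
(1/21) = 1. Collecting the sign factors: -1.
Product: (-1)·(-1) = 1.

1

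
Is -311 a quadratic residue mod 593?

yes

Reduce the numerator: -311 ≡ 282 (mod 593), so (-311/593) = (282/593).
Factor out 2: 282 = 2·141. Since 593 ≡ 1 (mod 8), (2/593) = +1. Now have (141/593).
141 ≡ 1 (mod 4), so quadratic reciprocity gives (141/593) = (593/141). Reduce: 593 ≡ 29 (mod 141). Now have (29/141).
29 ≡ 1 (mod 4), so quadratic reciprocity gives (29/141) = (141/29). Reduce: 141 ≡ 25 (mod 29). Now have (25/29).
25 ≡ 1 (mod 4), so quadratic reciprocity gives (25/29) = (29/25). Reduce: 29 ≡ 4 (mod 25). Now have (4/25).
Factor out 2: 4 = 2^2. Since 25 ≡ 1 (mod 8), (2/25) = +1, and (2/25)^2 = +1. Now have (1/25).
(1/25) = 1. Collecting the sign factors: 1.
(-311/593) = 1, and 593 is prime, so -311 is a quadratic residue mod 593.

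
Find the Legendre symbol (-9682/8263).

Reduce the numerator: -9682 ≡ 6844 (mod 8263), so (-9682/8263) = (6844/8263).
Factor out 2: 6844 = 2^2·1711. Since 8263 ≡ 7 (mod 8), (2/8263) = +1, and (2/8263)^2 = +1. Now have (1711/8263).
Both 1711 ≡ 3 and 8263 ≡ 3 (mod 4), so reciprocity gives (1711/8263) = -(8263/1711). Reduce: 8263 ≡ 1419 (mod 1711). Now have -(1419/1711).
Both 1419 ≡ 3 and 1711 ≡ 3 (mod 4), so reciprocity gives (1419/1711) = -(1711/1419). Reduce: 1711 ≡ 292 (mod 1419). Now have (292/1419).
Factor out 2: 292 = 2^2·73. Since 1419 ≡ 3 (mod 8), (2/1419) = -1, and (2/1419)^2 = +1. Now have (73/1419).
73 ≡ 1 (mod 4), so quadratic reciprocity gives (73/1419) = (1419/73). Reduce: 1419 ≡ 32 (mod 73). Now have (32/73).
Factor out 2: 32 = 2^5. Since 73 ≡ 1 (mod 8), (2/73) = +1, and (2/73)^5 = +1. Now have (1/73).
(1/73) = 1. Collecting the sign factors: 1.

1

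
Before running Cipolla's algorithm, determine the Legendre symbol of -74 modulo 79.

1

(-74 / 79)
  = -(74 / 79)    [79 ≡ 3 mod 4 ⇒ (-1 / 79) = -1]
  = -(37 / 79)    [79 ≡ 7 mod 8 ⇒ (2 / 79) = +1]
  = -(79 / 37)    [QR: 37 ≡ 1 mod 4, sign kept]
  = -(5 / 37)    [79 ≡ 5 mod 37]
  = -(37 / 5)    [QR: 5 ≡ 1 mod 4, sign kept]
  = -(2 / 5)    [37 ≡ 2 mod 5]
  = (1 / 5)    [5 ≡ 5 mod 8 ⇒ (2 / 5) = -1]
  = 1    [(1 / 5) = 1]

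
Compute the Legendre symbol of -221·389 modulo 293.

By multiplicativity, (-221·389/293) = (-221/293)·(389/293).
First factor (-221/293):
Pull out -1: (-221/293) = (-1/293)·(221/293). Since 293 ≡ 1 (mod 4), (-1/293) = +1. Now have (221/293).
221 ≡ 1 (mod 4), so quadratic reciprocity gives (221/293) = (293/221). Reduce: 293 ≡ 72 (mod 221). Now have (72/221).
Factor out 2: 72 = 2^3·9. Since 221 ≡ 5 (mod 8), (2/221) = -1, and (2/221)^3 = -1. Now have -(9/221).
9 ≡ 1 (mod 4), so quadratic reciprocity gives (9/221) = (221/9). Reduce: 221 ≡ 5 (mod 9). Now have -(5/9).
5 ≡ 1 (mod 4), so quadratic reciprocity gives (5/9) = (9/5). Reduce: 9 ≡ 4 (mod 5). Now have -(4/5).
Factor out 2: 4 = 2^2. Since 5 ≡ 5 (mod 8), (2/5) = -1, and (2/5)^2 = +1. Now have -(1/5).
(1/5) = 1. Collecting the sign factors: -1.
Second factor (389/293):
Reduce the numerator: 389 ≡ 96 (mod 293), so (389/293) = (96/293).
Factor out 2: 96 = 2^5·3. Since 293 ≡ 5 (mod 8), (2/293) = -1, and (2/293)^5 = -1. Now have -(3/293).
293 ≡ 1 (mod 4), so quadratic reciprocity gives (3/293) = (293/3). Reduce: 293 ≡ 2 (mod 3). Now have -(2/3).
Factor out 2: 2 = 2. Since 3 ≡ 3 (mod 8), (2/3) = -1. Now have (1/3).
(1/3) = 1. Collecting the sign factors: 1.
Product: (-1)·(1) = -1.

-1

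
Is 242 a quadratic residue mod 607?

yes

(242|607)
  = (121|607)    [607 ≡ 7 mod 8 ⇒ (2|607) = +1]
  = (607|121)    [QR: 121 ≡ 1 mod 4, sign kept]
  = (2|121)    [607 ≡ 2 mod 121]
  = (1|121)    [121 ≡ 1 mod 8 ⇒ (2|121) = +1]
  = 1    [(1|121) = 1]
The Legendre symbol is 1, so x^2 ≡ 242 (mod 607) has solution.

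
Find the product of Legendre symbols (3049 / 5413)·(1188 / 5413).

By multiplicativity, (3049·1188 / 5413) = (3049 / 5413)·(1188 / 5413).
First factor (3049 / 5413):
3049 ≡ 1 (mod 4), so quadratic reciprocity gives (3049 / 5413) = (5413 / 3049). Reduce: 5413 ≡ 2364 (mod 3049). Now have (2364 / 3049).
Factor out 2: 2364 = 2^2·591. Since 3049 ≡ 1 (mod 8), (2 / 3049) = +1, and (2 / 3049)^2 = +1. Now have (591 / 3049).
3049 ≡ 1 (mod 4), so quadratic reciprocity gives (591 / 3049) = (3049 / 591). Reduce: 3049 ≡ 94 (mod 591). Now have (94 / 591).
Factor out 2: 94 = 2·47. Since 591 ≡ 7 (mod 8), (2 / 591) = +1. Now have (47 / 591).
Both 47 ≡ 3 and 591 ≡ 3 (mod 4), so reciprocity gives (47 / 591) = -(591 / 47). Reduce: 591 ≡ 27 (mod 47). Now have -(27 / 47).
Both 27 ≡ 3 and 47 ≡ 3 (mod 4), so reciprocity gives (27 / 47) = -(47 / 27). Reduce: 47 ≡ 20 (mod 27). Now have (20 / 27).
Factor out 2: 20 = 2^2·5. Since 27 ≡ 3 (mod 8), (2 / 27) = -1, and (2 / 27)^2 = +1. Now have (5 / 27).
5 ≡ 1 (mod 4), so quadratic reciprocity gives (5 / 27) = (27 / 5). Reduce: 27 ≡ 2 (mod 5). Now have (2 / 5).
Factor out 2: 2 = 2. Since 5 ≡ 5 (mod 8), (2 / 5) = -1. Now have -(1 / 5).
(1 / 5) = 1. Collecting the sign factors: -1.
Second factor (1188 / 5413):
Factor out 2: 1188 = 2^2·297. Since 5413 ≡ 5 (mod 8), (2 / 5413) = -1, and (2 / 5413)^2 = +1. Now have (297 / 5413).
297 ≡ 1 (mod 4), so quadratic reciprocity gives (297 / 5413) = (5413 / 297). Reduce: 5413 ≡ 67 (mod 297). Now have (67 / 297).
297 ≡ 1 (mod 4), so quadratic reciprocity gives (67 / 297) = (297 / 67). Reduce: 297 ≡ 29 (mod 67). Now have (29 / 67).
29 ≡ 1 (mod 4), so quadratic reciprocity gives (29 / 67) = (67 / 29). Reduce: 67 ≡ 9 (mod 29). Now have (9 / 29).
9 ≡ 1 (mod 4), so quadratic reciprocity gives (9 / 29) = (29 / 9). Reduce: 29 ≡ 2 (mod 9). Now have (2 / 9).
Factor out 2: 2 = 2. Since 9 ≡ 1 (mod 8), (2 / 9) = +1. Now have (1 / 9).
(1 / 9) = 1. Collecting the sign factors: 1.
Product: (-1)·(1) = -1.

-1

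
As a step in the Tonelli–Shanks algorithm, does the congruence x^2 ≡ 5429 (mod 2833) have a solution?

no

Reduce the numerator: 5429 ≡ 2596 (mod 2833), so (5429/2833) = (2596/2833).
Factor out 2: 2596 = 2^2·649. Since 2833 ≡ 1 (mod 8), (2/2833) = +1, and (2/2833)^2 = +1. Now have (649/2833).
649 ≡ 1 (mod 4), so quadratic reciprocity gives (649/2833) = (2833/649). Reduce: 2833 ≡ 237 (mod 649). Now have (237/649).
237 ≡ 1 (mod 4), so quadratic reciprocity gives (237/649) = (649/237). Reduce: 649 ≡ 175 (mod 237). Now have (175/237).
237 ≡ 1 (mod 4), so quadratic reciprocity gives (175/237) = (237/175). Reduce: 237 ≡ 62 (mod 175). Now have (62/175).
Factor out 2: 62 = 2·31. Since 175 ≡ 7 (mod 8), (2/175) = +1. Now have (31/175).
Both 31 ≡ 3 and 175 ≡ 3 (mod 4), so reciprocity gives (31/175) = -(175/31). Reduce: 175 ≡ 20 (mod 31). Now have -(20/31).
Factor out 2: 20 = 2^2·5. Since 31 ≡ 7 (mod 8), (2/31) = +1, and (2/31)^2 = +1. Now have -(5/31).
5 ≡ 1 (mod 4), so quadratic reciprocity gives (5/31) = (31/5). Reduce: 31 ≡ 1 (mod 5). Now have -(1/5).
(1/5) = 1. Collecting the sign factors: -1.
The Legendre symbol is -1, so x^2 ≡ 5429 (mod 2833) has no solution.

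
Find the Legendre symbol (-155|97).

-1

Pull out -1: (-155|97) = (-1|97)·(155|97). Since 97 ≡ 1 (mod 4), (-1|97) = +1. Now have (155|97).
Reduce the numerator: 155 ≡ 58 (mod 97), so (155|97) = (58|97).
Factor out 2: 58 = 2·29. Since 97 ≡ 1 (mod 8), (2|97) = +1. Now have (29|97).
29 ≡ 1 (mod 4), so quadratic reciprocity gives (29|97) = (97|29). Reduce: 97 ≡ 10 (mod 29). Now have (10|29).
Factor out 2: 10 = 2·5. Since 29 ≡ 5 (mod 8), (2|29) = -1. Now have -(5|29).
5 ≡ 1 (mod 4), so quadratic reciprocity gives (5|29) = (29|5). Reduce: 29 ≡ 4 (mod 5). Now have -(4|5).
Factor out 2: 4 = 2^2. Since 5 ≡ 5 (mod 8), (2|5) = -1, and (2|5)^2 = +1. Now have -(1|5).
(1|5) = 1. Collecting the sign factors: -1.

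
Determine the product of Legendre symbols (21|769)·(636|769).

By multiplicativity, (21·636|769) = (21|769)·(636|769).
First factor (21|769):
21 ≡ 1 (mod 4), so quadratic reciprocity gives (21|769) = (769|21). Reduce: 769 ≡ 13 (mod 21). Now have (13|21).
13 ≡ 1 (mod 4), so quadratic reciprocity gives (13|21) = (21|13). Reduce: 21 ≡ 8 (mod 13). Now have (8|13).
Factor out 2: 8 = 2^3. Since 13 ≡ 5 (mod 8), (2|13) = -1, and (2|13)^3 = -1. Now have -(1|13).
(1|13) = 1. Collecting the sign factors: -1.
Second factor (636|769):
Factor out 2: 636 = 2^2·159. Since 769 ≡ 1 (mod 8), (2|769) = +1, and (2|769)^2 = +1. Now have (159|769).
769 ≡ 1 (mod 4), so quadratic reciprocity gives (159|769) = (769|159). Reduce: 769 ≡ 133 (mod 159). Now have (133|159).
133 ≡ 1 (mod 4), so quadratic reciprocity gives (133|159) = (159|133). Reduce: 159 ≡ 26 (mod 133). Now have (26|133).
Factor out 2: 26 = 2·13. Since 133 ≡ 5 (mod 8), (2|133) = -1. Now have -(13|133).
13 ≡ 1 (mod 4), so quadratic reciprocity gives (13|133) = (133|13). Reduce: 133 ≡ 3 (mod 13). Now have -(3|13).
13 ≡ 1 (mod 4), so quadratic reciprocity gives (3|13) = (13|3). Reduce: 13 ≡ 1 (mod 3). Now have -(1|3).
(1|3) = 1. Collecting the sign factors: -1.
Product: (-1)·(-1) = 1.

1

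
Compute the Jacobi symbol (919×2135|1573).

1

By multiplicativity, (919·2135|1573) = (919|1573)·(2135|1573).
First factor (919|1573):
1573 ≡ 1 (mod 4), so quadratic reciprocity gives (919|1573) = (1573|919). Reduce: 1573 ≡ 654 (mod 919). Now have (654|919).
Factor out 2: 654 = 2·327. Since 919 ≡ 7 (mod 8), (2|919) = +1. Now have (327|919).
Both 327 ≡ 3 and 919 ≡ 3 (mod 4), so reciprocity gives (327|919) = -(919|327). Reduce: 919 ≡ 265 (mod 327). Now have -(265|327).
265 ≡ 1 (mod 4), so quadratic reciprocity gives (265|327) = (327|265). Reduce: 327 ≡ 62 (mod 265). Now have -(62|265).
Factor out 2: 62 = 2·31. Since 265 ≡ 1 (mod 8), (2|265) = +1. Now have -(31|265).
265 ≡ 1 (mod 4), so quadratic reciprocity gives (31|265) = (265|31). Reduce: 265 ≡ 17 (mod 31). Now have -(17|31).
17 ≡ 1 (mod 4), so quadratic reciprocity gives (17|31) = (31|17). Reduce: 31 ≡ 14 (mod 17). Now have -(14|17).
Factor out 2: 14 = 2·7. Since 17 ≡ 1 (mod 8), (2|17) = +1. Now have -(7|17).
17 ≡ 1 (mod 4), so quadratic reciprocity gives (7|17) = (17|7). Reduce: 17 ≡ 3 (mod 7). Now have -(3|7).
Both 3 ≡ 3 and 7 ≡ 3 (mod 4), so reciprocity gives (3|7) = -(7|3). Reduce: 7 ≡ 1 (mod 3). Now have (1|3).
(1|3) = 1. Collecting the sign factors: 1.
Second factor (2135|1573):
Reduce the numerator: 2135 ≡ 562 (mod 1573), so (2135|1573) = (562|1573).
Factor out 2: 562 = 2·281. Since 1573 ≡ 5 (mod 8), (2|1573) = -1. Now have -(281|1573).
281 ≡ 1 (mod 4), so quadratic reciprocity gives (281|1573) = (1573|281). Reduce: 1573 ≡ 168 (mod 281). Now have -(168|281).
Factor out 2: 168 = 2^3·21. Since 281 ≡ 1 (mod 8), (2|281) = +1, and (2|281)^3 = +1. Now have -(21|281).
21 ≡ 1 (mod 4), so quadratic reciprocity gives (21|281) = (281|21). Reduce: 281 ≡ 8 (mod 21). Now have -(8|21).
Factor out 2: 8 = 2^3. Since 21 ≡ 5 (mod 8), (2|21) = -1, and (2|21)^3 = -1. Now have (1|21).
(1|21) = 1. Collecting the sign factors: 1.
Product: (1)·(1) = 1.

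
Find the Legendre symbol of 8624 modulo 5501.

Reduce the numerator: 8624 ≡ 3123 (mod 5501), so (8624|5501) = (3123|5501).
5501 ≡ 1 (mod 4), so quadratic reciprocity gives (3123|5501) = (5501|3123). Reduce: 5501 ≡ 2378 (mod 3123). Now have (2378|3123).
Factor out 2: 2378 = 2·1189. Since 3123 ≡ 3 (mod 8), (2|3123) = -1. Now have -(1189|3123).
1189 ≡ 1 (mod 4), so quadratic reciprocity gives (1189|3123) = (3123|1189). Reduce: 3123 ≡ 745 (mod 1189). Now have -(745|1189).
745 ≡ 1 (mod 4), so quadratic reciprocity gives (745|1189) = (1189|745). Reduce: 1189 ≡ 444 (mod 745). Now have -(444|745).
Factor out 2: 444 = 2^2·111. Since 745 ≡ 1 (mod 8), (2|745) = +1, and (2|745)^2 = +1. Now have -(111|745).
745 ≡ 1 (mod 4), so quadratic reciprocity gives (111|745) = (745|111). Reduce: 745 ≡ 79 (mod 111). Now have -(79|111).
Both 79 ≡ 3 and 111 ≡ 3 (mod 4), so reciprocity gives (79|111) = -(111|79). Reduce: 111 ≡ 32 (mod 79). Now have (32|79).
Factor out 2: 32 = 2^5. Since 79 ≡ 7 (mod 8), (2|79) = +1, and (2|79)^5 = +1. Now have (1|79).
(1|79) = 1. Collecting the sign factors: 1.

1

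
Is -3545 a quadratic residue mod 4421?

Reduce the numerator: -3545 ≡ 876 (mod 4421), so (-3545/4421) = (876/4421).
Factor out 2: 876 = 2^2·219. Since 4421 ≡ 5 (mod 8), (2/4421) = -1, and (2/4421)^2 = +1. Now have (219/4421).
4421 ≡ 1 (mod 4), so quadratic reciprocity gives (219/4421) = (4421/219). Reduce: 4421 ≡ 41 (mod 219). Now have (41/219).
41 ≡ 1 (mod 4), so quadratic reciprocity gives (41/219) = (219/41). Reduce: 219 ≡ 14 (mod 41). Now have (14/41).
Factor out 2: 14 = 2·7. Since 41 ≡ 1 (mod 8), (2/41) = +1. Now have (7/41).
41 ≡ 1 (mod 4), so quadratic reciprocity gives (7/41) = (41/7). Reduce: 41 ≡ 6 (mod 7). Now have (6/7).
Factor out 2: 6 = 2·3. Since 7 ≡ 7 (mod 8), (2/7) = +1. Now have (3/7).
Both 3 ≡ 3 and 7 ≡ 3 (mod 4), so reciprocity gives (3/7) = -(7/3). Reduce: 7 ≡ 1 (mod 3). Now have -(1/3).
(1/3) = 1. Collecting the sign factors: -1.
(-3545/4421) = -1, and 4421 is prime, so -3545 is not a quadratic residue mod 4421.

no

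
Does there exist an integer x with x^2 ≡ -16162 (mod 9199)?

yes

(-16162|9199)
  = (2236|9199)    [-16162 ≡ 2236 mod 9199]
  = (559|9199)    [9199 ≡ 7 mod 8 ⇒ (2|9199)^2 = +1]
  = -(9199|559)    [QR: both ≡ 3 mod 4, sign flips]
  = -(255|559)    [9199 ≡ 255 mod 559]
  = (559|255)    [QR: both ≡ 3 mod 4, sign flips]
  = (49|255)    [559 ≡ 49 mod 255]
  = (255|49)    [QR: 49 ≡ 1 mod 4, sign kept]
  = (10|49)    [255 ≡ 10 mod 49]
  = (5|49)    [49 ≡ 1 mod 8 ⇒ (2|49) = +1]
  = (49|5)    [QR: 5 ≡ 1 mod 4, sign kept]
  = (4|5)    [49 ≡ 4 mod 5]
  = (1|5)    [5 ≡ 5 mod 8 ⇒ (2|5)^2 = +1]
  = 1    [(1|5) = 1]
The Legendre symbol is 1, so x^2 ≡ -16162 (mod 9199) has solution.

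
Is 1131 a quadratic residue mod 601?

no

Reduce the numerator: 1131 ≡ 530 (mod 601), so (1131|601) = (530|601).
Factor out 2: 530 = 2·265. Since 601 ≡ 1 (mod 8), (2|601) = +1. Now have (265|601).
265 ≡ 1 (mod 4), so quadratic reciprocity gives (265|601) = (601|265). Reduce: 601 ≡ 71 (mod 265). Now have (71|265).
265 ≡ 1 (mod 4), so quadratic reciprocity gives (71|265) = (265|71). Reduce: 265 ≡ 52 (mod 71). Now have (52|71).
Factor out 2: 52 = 2^2·13. Since 71 ≡ 7 (mod 8), (2|71) = +1, and (2|71)^2 = +1. Now have (13|71).
13 ≡ 1 (mod 4), so quadratic reciprocity gives (13|71) = (71|13). Reduce: 71 ≡ 6 (mod 13). Now have (6|13).
Factor out 2: 6 = 2·3. Since 13 ≡ 5 (mod 8), (2|13) = -1. Now have -(3|13).
13 ≡ 1 (mod 4), so quadratic reciprocity gives (3|13) = (13|3). Reduce: 13 ≡ 1 (mod 3). Now have -(1|3).
(1|3) = 1. Collecting the sign factors: -1.
The Legendre symbol is -1, so x^2 ≡ 1131 (mod 601) has no solution.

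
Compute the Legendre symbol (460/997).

-1

(460/997)
  = (115/997)    [997 ≡ 5 mod 8 ⇒ (2/997)^2 = +1]
  = (997/115)    [QR: 997 ≡ 1 mod 4, sign kept]
  = (77/115)    [997 ≡ 77 mod 115]
  = (115/77)    [QR: 77 ≡ 1 mod 4, sign kept]
  = (38/77)    [115 ≡ 38 mod 77]
  = -(19/77)    [77 ≡ 5 mod 8 ⇒ (2/77) = -1]
  = -(77/19)    [QR: 77 ≡ 1 mod 4, sign kept]
  = -(1/19)    [77 ≡ 1 mod 19]
  = -1    [(1/19) = 1]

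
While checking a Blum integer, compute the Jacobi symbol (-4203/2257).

1

(-4203/2257)
  = (311/2257)    [-4203 ≡ 311 mod 2257]
  = (2257/311)    [QR: 2257 ≡ 1 mod 4, sign kept]
  = (80/311)    [2257 ≡ 80 mod 311]
  = (5/311)    [311 ≡ 7 mod 8 ⇒ (2/311)^4 = +1]
  = (311/5)    [QR: 5 ≡ 1 mod 4, sign kept]
  = (1/5)    [311 ≡ 1 mod 5]
  = 1    [(1/5) = 1]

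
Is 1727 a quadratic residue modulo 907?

no

(1727/907)
  = (820/907)    [1727 ≡ 820 mod 907]
  = (205/907)    [907 ≡ 3 mod 8 ⇒ (2/907)^2 = +1]
  = (907/205)    [QR: 205 ≡ 1 mod 4, sign kept]
  = (87/205)    [907 ≡ 87 mod 205]
  = (205/87)    [QR: 205 ≡ 1 mod 4, sign kept]
  = (31/87)    [205 ≡ 31 mod 87]
  = -(87/31)    [QR: both ≡ 3 mod 4, sign flips]
  = -(25/31)    [87 ≡ 25 mod 31]
  = -(31/25)    [QR: 25 ≡ 1 mod 4, sign kept]
  = -(6/25)    [31 ≡ 6 mod 25]
  = -(3/25)    [25 ≡ 1 mod 8 ⇒ (2/25) = +1]
  = -(25/3)    [QR: 25 ≡ 1 mod 4, sign kept]
  = -(1/3)    [25 ≡ 1 mod 3]
  = -1    [(1/3) = 1]
(1727/907) = -1, and 907 is prime, so 1727 is not a quadratic residue mod 907.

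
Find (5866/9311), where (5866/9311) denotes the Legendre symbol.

-1

(5866/9311)
  = (2933/9311)    [9311 ≡ 7 mod 8 ⇒ (2/9311) = +1]
  = (9311/2933)    [QR: 2933 ≡ 1 mod 4, sign kept]
  = (512/2933)    [9311 ≡ 512 mod 2933]
  = -(1/2933)    [2933 ≡ 5 mod 8 ⇒ (2/2933)^9 = -1]
  = -1    [(1/2933) = 1]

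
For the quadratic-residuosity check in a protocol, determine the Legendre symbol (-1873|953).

1

Reduce the numerator: -1873 ≡ 33 (mod 953), so (-1873|953) = (33|953).
33 ≡ 1 (mod 4), so quadratic reciprocity gives (33|953) = (953|33). Reduce: 953 ≡ 29 (mod 33). Now have (29|33).
29 ≡ 1 (mod 4), so quadratic reciprocity gives (29|33) = (33|29). Reduce: 33 ≡ 4 (mod 29). Now have (4|29).
Factor out 2: 4 = 2^2. Since 29 ≡ 5 (mod 8), (2|29) = -1, and (2|29)^2 = +1. Now have (1|29).
(1|29) = 1. Collecting the sign factors: 1.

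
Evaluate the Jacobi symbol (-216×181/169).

1

By multiplicativity, (-216·181/169) = (-216/169)·(181/169).
First factor (-216/169):
Reduce the numerator: -216 ≡ 122 (mod 169), so (-216/169) = (122/169).
Factor out 2: 122 = 2·61. Since 169 ≡ 1 (mod 8), (2/169) = +1. Now have (61/169).
61 ≡ 1 (mod 4), so quadratic reciprocity gives (61/169) = (169/61). Reduce: 169 ≡ 47 (mod 61). Now have (47/61).
61 ≡ 1 (mod 4), so quadratic reciprocity gives (47/61) = (61/47). Reduce: 61 ≡ 14 (mod 47). Now have (14/47).
Factor out 2: 14 = 2·7. Since 47 ≡ 7 (mod 8), (2/47) = +1. Now have (7/47).
Both 7 ≡ 3 and 47 ≡ 3 (mod 4), so reciprocity gives (7/47) = -(47/7). Reduce: 47 ≡ 5 (mod 7). Now have -(5/7).
5 ≡ 1 (mod 4), so quadratic reciprocity gives (5/7) = (7/5). Reduce: 7 ≡ 2 (mod 5). Now have -(2/5).
Factor out 2: 2 = 2. Since 5 ≡ 5 (mod 8), (2/5) = -1. Now have (1/5).
(1/5) = 1. Collecting the sign factors: 1.
Second factor (181/169):
Reduce the numerator: 181 ≡ 12 (mod 169), so (181/169) = (12/169).
Factor out 2: 12 = 2^2·3. Since 169 ≡ 1 (mod 8), (2/169) = +1, and (2/169)^2 = +1. Now have (3/169).
169 ≡ 1 (mod 4), so quadratic reciprocity gives (3/169) = (169/3). Reduce: 169 ≡ 1 (mod 3). Now have (1/3).
(1/3) = 1. Collecting the sign factors: 1.
Product: (1)·(1) = 1.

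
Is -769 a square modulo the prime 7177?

(-769/7177)
  = (6408/7177)    [-769 ≡ 6408 mod 7177]
  = (801/7177)    [7177 ≡ 1 mod 8 ⇒ (2/7177)^3 = +1]
  = (7177/801)    [QR: 801 ≡ 1 mod 4, sign kept]
  = (769/801)    [7177 ≡ 769 mod 801]
  = (801/769)    [QR: 769 ≡ 1 mod 4, sign kept]
  = (32/769)    [801 ≡ 32 mod 769]
  = (1/769)    [769 ≡ 1 mod 8 ⇒ (2/769)^5 = +1]
  = 1    [(1/769) = 1]
The Legendre symbol is 1, so x^2 ≡ -769 (mod 7177) has solution.

yes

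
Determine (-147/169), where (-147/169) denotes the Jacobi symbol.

Reduce the numerator: -147 ≡ 22 (mod 169), so (-147/169) = (22/169).
Factor out 2: 22 = 2·11. Since 169 ≡ 1 (mod 8), (2/169) = +1. Now have (11/169).
169 ≡ 1 (mod 4), so quadratic reciprocity gives (11/169) = (169/11). Reduce: 169 ≡ 4 (mod 11). Now have (4/11).
Factor out 2: 4 = 2^2. Since 11 ≡ 3 (mod 8), (2/11) = -1, and (2/11)^2 = +1. Now have (1/11).
(1/11) = 1. Collecting the sign factors: 1.

1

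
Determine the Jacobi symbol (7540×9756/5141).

-1

By multiplicativity, (7540·9756/5141) = (7540/5141)·(9756/5141).
First factor (7540/5141):
Reduce the numerator: 7540 ≡ 2399 (mod 5141), so (7540/5141) = (2399/5141).
5141 ≡ 1 (mod 4), so quadratic reciprocity gives (2399/5141) = (5141/2399). Reduce: 5141 ≡ 343 (mod 2399). Now have (343/2399).
Both 343 ≡ 3 and 2399 ≡ 3 (mod 4), so reciprocity gives (343/2399) = -(2399/343). Reduce: 2399 ≡ 341 (mod 343). Now have -(341/343).
341 ≡ 1 (mod 4), so quadratic reciprocity gives (341/343) = (343/341). Reduce: 343 ≡ 2 (mod 341). Now have -(2/341).
Factor out 2: 2 = 2. Since 341 ≡ 5 (mod 8), (2/341) = -1. Now have (1/341).
(1/341) = 1. Collecting the sign factors: 1.
Second factor (9756/5141):
Reduce the numerator: 9756 ≡ 4615 (mod 5141), so (9756/5141) = (4615/5141).
5141 ≡ 1 (mod 4), so quadratic reciprocity gives (4615/5141) = (5141/4615). Reduce: 5141 ≡ 526 (mod 4615). Now have (526/4615).
Factor out 2: 526 = 2·263. Since 4615 ≡ 7 (mod 8), (2/4615) = +1. Now have (263/4615).
Both 263 ≡ 3 and 4615 ≡ 3 (mod 4), so reciprocity gives (263/4615) = -(4615/263). Reduce: 4615 ≡ 144 (mod 263). Now have -(144/263).
Factor out 2: 144 = 2^4·9. Since 263 ≡ 7 (mod 8), (2/263) = +1, and (2/263)^4 = +1. Now have -(9/263).
9 ≡ 1 (mod 4), so quadratic reciprocity gives (9/263) = (263/9). Reduce: 263 ≡ 2 (mod 9). Now have -(2/9).
Factor out 2: 2 = 2. Since 9 ≡ 1 (mod 8), (2/9) = +1. Now have -(1/9).
(1/9) = 1. Collecting the sign factors: -1.
Product: (1)·(-1) = -1.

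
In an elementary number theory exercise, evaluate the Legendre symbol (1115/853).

1

(1115/853)
  = (262/853)    [1115 ≡ 262 mod 853]
  = -(131/853)    [853 ≡ 5 mod 8 ⇒ (2/853) = -1]
  = -(853/131)    [QR: 853 ≡ 1 mod 4, sign kept]
  = -(67/131)    [853 ≡ 67 mod 131]
  = (131/67)    [QR: both ≡ 3 mod 4, sign flips]
  = (64/67)    [131 ≡ 64 mod 67]
  = (1/67)    [67 ≡ 3 mod 8 ⇒ (2/67)^6 = +1]
  = 1    [(1/67) = 1]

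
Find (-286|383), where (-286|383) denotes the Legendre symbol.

-1

(-286|383)
  = (97|383)    [-286 ≡ 97 mod 383]
  = (383|97)    [QR: 97 ≡ 1 mod 4, sign kept]
  = (92|97)    [383 ≡ 92 mod 97]
  = (23|97)    [97 ≡ 1 mod 8 ⇒ (2|97)^2 = +1]
  = (97|23)    [QR: 97 ≡ 1 mod 4, sign kept]
  = (5|23)    [97 ≡ 5 mod 23]
  = (23|5)    [QR: 5 ≡ 1 mod 4, sign kept]
  = (3|5)    [23 ≡ 3 mod 5]
  = (5|3)    [QR: 5 ≡ 1 mod 4, sign kept]
  = (2|3)    [5 ≡ 2 mod 3]
  = -(1|3)    [3 ≡ 3 mod 8 ⇒ (2|3) = -1]
  = -1    [(1|3) = 1]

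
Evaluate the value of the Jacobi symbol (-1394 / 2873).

Pull out -1: (-1394 / 2873) = (-1 / 2873)·(1394 / 2873). Since 2873 ≡ 1 (mod 4), (-1 / 2873) = +1. Now have (1394 / 2873).
Factor out 2: 1394 = 2·697. Since 2873 ≡ 1 (mod 8), (2 / 2873) = +1. Now have (697 / 2873).
697 ≡ 1 (mod 4), so quadratic reciprocity gives (697 / 2873) = (2873 / 697). Reduce: 2873 ≡ 85 (mod 697). Now have (85 / 697).
85 ≡ 1 (mod 4), so quadratic reciprocity gives (85 / 697) = (697 / 85). Reduce: 697 ≡ 17 (mod 85). Now have (17 / 85).
17 ≡ 1 (mod 4), so quadratic reciprocity gives (17 / 85) = (85 / 17). Reduce: 85 ≡ 0 (mod 17). Now have (0 / 17).
The numerator is now 0 with denominator 17 > 1: the symbol is 0.

0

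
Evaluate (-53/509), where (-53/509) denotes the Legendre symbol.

-1

(-53/509)
  = (456/509)    [-53 ≡ 456 mod 509]
  = -(57/509)    [509 ≡ 5 mod 8 ⇒ (2/509)^3 = -1]
  = -(509/57)    [QR: 57 ≡ 1 mod 4, sign kept]
  = -(53/57)    [509 ≡ 53 mod 57]
  = -(57/53)    [QR: 53 ≡ 1 mod 4, sign kept]
  = -(4/53)    [57 ≡ 4 mod 53]
  = -(1/53)    [53 ≡ 5 mod 8 ⇒ (2/53)^2 = +1]
  = -1    [(1/53) = 1]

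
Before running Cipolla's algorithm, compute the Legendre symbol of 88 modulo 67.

1

(88/67)
  = (21/67)    [88 ≡ 21 mod 67]
  = (67/21)    [QR: 21 ≡ 1 mod 4, sign kept]
  = (4/21)    [67 ≡ 4 mod 21]
  = (1/21)    [21 ≡ 5 mod 8 ⇒ (2/21)^2 = +1]
  = 1    [(1/21) = 1]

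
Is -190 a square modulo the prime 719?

yes

Pull out -1: (-190|719) = (-1|719)·(190|719). Since 719 ≡ 3 (mod 4), (-1|719) = -1. Now have -(190|719).
Factor out 2: 190 = 2·95. Since 719 ≡ 7 (mod 8), (2|719) = +1. Now have -(95|719).
Both 95 ≡ 3 and 719 ≡ 3 (mod 4), so reciprocity gives (95|719) = -(719|95). Reduce: 719 ≡ 54 (mod 95). Now have (54|95).
Factor out 2: 54 = 2·27. Since 95 ≡ 7 (mod 8), (2|95) = +1. Now have (27|95).
Both 27 ≡ 3 and 95 ≡ 3 (mod 4), so reciprocity gives (27|95) = -(95|27). Reduce: 95 ≡ 14 (mod 27). Now have -(14|27).
Factor out 2: 14 = 2·7. Since 27 ≡ 3 (mod 8), (2|27) = -1. Now have (7|27).
Both 7 ≡ 3 and 27 ≡ 3 (mod 4), so reciprocity gives (7|27) = -(27|7). Reduce: 27 ≡ 6 (mod 7). Now have -(6|7).
Factor out 2: 6 = 2·3. Since 7 ≡ 7 (mod 8), (2|7) = +1. Now have -(3|7).
Both 3 ≡ 3 and 7 ≡ 3 (mod 4), so reciprocity gives (3|7) = -(7|3). Reduce: 7 ≡ 1 (mod 3). Now have (1|3).
(1|3) = 1. Collecting the sign factors: 1.
(-190|719) = 1, and 719 is prime, so -190 is a quadratic residue mod 719.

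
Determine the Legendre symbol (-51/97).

-1

(-51/97)
  = (46/97)    [-51 ≡ 46 mod 97]
  = (23/97)    [97 ≡ 1 mod 8 ⇒ (2/97) = +1]
  = (97/23)    [QR: 97 ≡ 1 mod 4, sign kept]
  = (5/23)    [97 ≡ 5 mod 23]
  = (23/5)    [QR: 5 ≡ 1 mod 4, sign kept]
  = (3/5)    [23 ≡ 3 mod 5]
  = (5/3)    [QR: 5 ≡ 1 mod 4, sign kept]
  = (2/3)    [5 ≡ 2 mod 3]
  = -(1/3)    [3 ≡ 3 mod 8 ⇒ (2/3) = -1]
  = -1    [(1/3) = 1]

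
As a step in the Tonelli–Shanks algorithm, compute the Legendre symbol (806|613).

Reduce the numerator: 806 ≡ 193 (mod 613), so (806|613) = (193|613).
193 ≡ 1 (mod 4), so quadratic reciprocity gives (193|613) = (613|193). Reduce: 613 ≡ 34 (mod 193). Now have (34|193).
Factor out 2: 34 = 2·17. Since 193 ≡ 1 (mod 8), (2|193) = +1. Now have (17|193).
17 ≡ 1 (mod 4), so quadratic reciprocity gives (17|193) = (193|17). Reduce: 193 ≡ 6 (mod 17). Now have (6|17).
Factor out 2: 6 = 2·3. Since 17 ≡ 1 (mod 8), (2|17) = +1. Now have (3|17).
17 ≡ 1 (mod 4), so quadratic reciprocity gives (3|17) = (17|3). Reduce: 17 ≡ 2 (mod 3). Now have (2|3).
Factor out 2: 2 = 2. Since 3 ≡ 3 (mod 8), (2|3) = -1. Now have -(1|3).
(1|3) = 1. Collecting the sign factors: -1.

-1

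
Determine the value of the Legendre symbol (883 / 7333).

7333 ≡ 1 (mod 4), so quadratic reciprocity gives (883 / 7333) = (7333 / 883). Reduce: 7333 ≡ 269 (mod 883). Now have (269 / 883).
269 ≡ 1 (mod 4), so quadratic reciprocity gives (269 / 883) = (883 / 269). Reduce: 883 ≡ 76 (mod 269). Now have (76 / 269).
Factor out 2: 76 = 2^2·19. Since 269 ≡ 5 (mod 8), (2 / 269) = -1, and (2 / 269)^2 = +1. Now have (19 / 269).
269 ≡ 1 (mod 4), so quadratic reciprocity gives (19 / 269) = (269 / 19). Reduce: 269 ≡ 3 (mod 19). Now have (3 / 19).
Both 3 ≡ 3 and 19 ≡ 3 (mod 4), so reciprocity gives (3 / 19) = -(19 / 3). Reduce: 19 ≡ 1 (mod 3). Now have -(1 / 3).
(1 / 3) = 1. Collecting the sign factors: -1.

-1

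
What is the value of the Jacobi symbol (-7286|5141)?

1

Reduce the numerator: -7286 ≡ 2996 (mod 5141), so (-7286|5141) = (2996|5141).
Factor out 2: 2996 = 2^2·749. Since 5141 ≡ 5 (mod 8), (2|5141) = -1, and (2|5141)^2 = +1. Now have (749|5141).
749 ≡ 1 (mod 4), so quadratic reciprocity gives (749|5141) = (5141|749). Reduce: 5141 ≡ 647 (mod 749). Now have (647|749).
749 ≡ 1 (mod 4), so quadratic reciprocity gives (647|749) = (749|647). Reduce: 749 ≡ 102 (mod 647). Now have (102|647).
Factor out 2: 102 = 2·51. Since 647 ≡ 7 (mod 8), (2|647) = +1. Now have (51|647).
Both 51 ≡ 3 and 647 ≡ 3 (mod 4), so reciprocity gives (51|647) = -(647|51). Reduce: 647 ≡ 35 (mod 51). Now have -(35|51).
Both 35 ≡ 3 and 51 ≡ 3 (mod 4), so reciprocity gives (35|51) = -(51|35). Reduce: 51 ≡ 16 (mod 35). Now have (16|35).
Factor out 2: 16 = 2^4. Since 35 ≡ 3 (mod 8), (2|35) = -1, and (2|35)^4 = +1. Now have (1|35).
(1|35) = 1. Collecting the sign factors: 1.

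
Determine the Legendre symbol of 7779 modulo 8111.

Both 7779 ≡ 3 and 8111 ≡ 3 (mod 4), so reciprocity gives (7779|8111) = -(8111|7779). Reduce: 8111 ≡ 332 (mod 7779). Now have -(332|7779).
Factor out 2: 332 = 2^2·83. Since 7779 ≡ 3 (mod 8), (2|7779) = -1, and (2|7779)^2 = +1. Now have -(83|7779).
Both 83 ≡ 3 and 7779 ≡ 3 (mod 4), so reciprocity gives (83|7779) = -(7779|83). Reduce: 7779 ≡ 60 (mod 83). Now have (60|83).
Factor out 2: 60 = 2^2·15. Since 83 ≡ 3 (mod 8), (2|83) = -1, and (2|83)^2 = +1. Now have (15|83).
Both 15 ≡ 3 and 83 ≡ 3 (mod 4), so reciprocity gives (15|83) = -(83|15). Reduce: 83 ≡ 8 (mod 15). Now have -(8|15).
Factor out 2: 8 = 2^3. Since 15 ≡ 7 (mod 8), (2|15) = +1, and (2|15)^3 = +1. Now have -(1|15).
(1|15) = 1. Collecting the sign factors: -1.

-1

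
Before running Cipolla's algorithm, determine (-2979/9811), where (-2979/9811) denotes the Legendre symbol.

1

(-2979/9811)
  = (6832/9811)    [-2979 ≡ 6832 mod 9811]
  = (427/9811)    [9811 ≡ 3 mod 8 ⇒ (2/9811)^4 = +1]
  = -(9811/427)    [QR: both ≡ 3 mod 4, sign flips]
  = -(417/427)    [9811 ≡ 417 mod 427]
  = -(427/417)    [QR: 417 ≡ 1 mod 4, sign kept]
  = -(10/417)    [427 ≡ 10 mod 417]
  = -(5/417)    [417 ≡ 1 mod 8 ⇒ (2/417) = +1]
  = -(417/5)    [QR: 5 ≡ 1 mod 4, sign kept]
  = -(2/5)    [417 ≡ 2 mod 5]
  = (1/5)    [5 ≡ 5 mod 8 ⇒ (2/5) = -1]
  = 1    [(1/5) = 1]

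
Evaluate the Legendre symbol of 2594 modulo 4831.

Factor out 2: 2594 = 2·1297. Since 4831 ≡ 7 (mod 8), (2|4831) = +1. Now have (1297|4831).
1297 ≡ 1 (mod 4), so quadratic reciprocity gives (1297|4831) = (4831|1297). Reduce: 4831 ≡ 940 (mod 1297). Now have (940|1297).
Factor out 2: 940 = 2^2·235. Since 1297 ≡ 1 (mod 8), (2|1297) = +1, and (2|1297)^2 = +1. Now have (235|1297).
1297 ≡ 1 (mod 4), so quadratic reciprocity gives (235|1297) = (1297|235). Reduce: 1297 ≡ 122 (mod 235). Now have (122|235).
Factor out 2: 122 = 2·61. Since 235 ≡ 3 (mod 8), (2|235) = -1. Now have -(61|235).
61 ≡ 1 (mod 4), so quadratic reciprocity gives (61|235) = (235|61). Reduce: 235 ≡ 52 (mod 61). Now have -(52|61).
Factor out 2: 52 = 2^2·13. Since 61 ≡ 5 (mod 8), (2|61) = -1, and (2|61)^2 = +1. Now have -(13|61).
13 ≡ 1 (mod 4), so quadratic reciprocity gives (13|61) = (61|13). Reduce: 61 ≡ 9 (mod 13). Now have -(9|13).
9 ≡ 1 (mod 4), so quadratic reciprocity gives (9|13) = (13|9). Reduce: 13 ≡ 4 (mod 9). Now have -(4|9).
Factor out 2: 4 = 2^2. Since 9 ≡ 1 (mod 8), (2|9) = +1, and (2|9)^2 = +1. Now have -(1|9).
(1|9) = 1. Collecting the sign factors: -1.

-1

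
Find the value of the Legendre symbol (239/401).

(239/401)
  = (401/239)    [QR: 401 ≡ 1 mod 4, sign kept]
  = (162/239)    [401 ≡ 162 mod 239]
  = (81/239)    [239 ≡ 7 mod 8 ⇒ (2/239) = +1]
  = (239/81)    [QR: 81 ≡ 1 mod 4, sign kept]
  = (77/81)    [239 ≡ 77 mod 81]
  = (81/77)    [QR: 77 ≡ 1 mod 4, sign kept]
  = (4/77)    [81 ≡ 4 mod 77]
  = (1/77)    [77 ≡ 5 mod 8 ⇒ (2/77)^2 = +1]
  = 1    [(1/77) = 1]

1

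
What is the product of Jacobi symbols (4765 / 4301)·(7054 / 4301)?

By multiplicativity, (4765·7054 / 4301) = (4765 / 4301)·(7054 / 4301).
First factor (4765 / 4301):
Reduce the numerator: 4765 ≡ 464 (mod 4301), so (4765 / 4301) = (464 / 4301).
Factor out 2: 464 = 2^4·29. Since 4301 ≡ 5 (mod 8), (2 / 4301) = -1, and (2 / 4301)^4 = +1. Now have (29 / 4301).
29 ≡ 1 (mod 4), so quadratic reciprocity gives (29 / 4301) = (4301 / 29). Reduce: 4301 ≡ 9 (mod 29). Now have (9 / 29).
9 ≡ 1 (mod 4), so quadratic reciprocity gives (9 / 29) = (29 / 9). Reduce: 29 ≡ 2 (mod 9). Now have (2 / 9).
Factor out 2: 2 = 2. Since 9 ≡ 1 (mod 8), (2 / 9) = +1. Now have (1 / 9).
(1 / 9) = 1. Collecting the sign factors: 1.
Second factor (7054 / 4301):
Reduce the numerator: 7054 ≡ 2753 (mod 4301), so (7054 / 4301) = (2753 / 4301).
2753 ≡ 1 (mod 4), so quadratic reciprocity gives (2753 / 4301) = (4301 / 2753). Reduce: 4301 ≡ 1548 (mod 2753). Now have (1548 / 2753).
Factor out 2: 1548 = 2^2·387. Since 2753 ≡ 1 (mod 8), (2 / 2753) = +1, and (2 / 2753)^2 = +1. Now have (387 / 2753).
2753 ≡ 1 (mod 4), so quadratic reciprocity gives (387 / 2753) = (2753 / 387). Reduce: 2753 ≡ 44 (mod 387). Now have (44 / 387).
Factor out 2: 44 = 2^2·11. Since 387 ≡ 3 (mod 8), (2 / 387) = -1, and (2 / 387)^2 = +1. Now have (11 / 387).
Both 11 ≡ 3 and 387 ≡ 3 (mod 4), so reciprocity gives (11 / 387) = -(387 / 11). Reduce: 387 ≡ 2 (mod 11). Now have -(2 / 11).
Factor out 2: 2 = 2. Since 11 ≡ 3 (mod 8), (2 / 11) = -1. Now have (1 / 11).
(1 / 11) = 1. Collecting the sign factors: 1.
Product: (1)·(1) = 1.

1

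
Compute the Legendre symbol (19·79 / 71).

By multiplicativity, (19·79 / 71) = (19 / 71)·(79 / 71).
First factor (19 / 71):
(19 / 71)
  = -(71 / 19)    [QR: both ≡ 3 mod 4, sign flips]
  = -(14 / 19)    [71 ≡ 14 mod 19]
  = (7 / 19)    [19 ≡ 3 mod 8 ⇒ (2 / 19) = -1]
  = -(19 / 7)    [QR: both ≡ 3 mod 4, sign flips]
  = -(5 / 7)    [19 ≡ 5 mod 7]
  = -(7 / 5)    [QR: 5 ≡ 1 mod 4, sign kept]
  = -(2 / 5)    [7 ≡ 2 mod 5]
  = (1 / 5)    [5 ≡ 5 mod 8 ⇒ (2 / 5) = -1]
  = 1    [(1 / 5) = 1]
Second factor (79 / 71):
(79 / 71)
  = (8 / 71)    [79 ≡ 8 mod 71]
  = (1 / 71)    [71 ≡ 7 mod 8 ⇒ (2 / 71)^3 = +1]
  = 1    [(1 / 71) = 1]
Product: (1)·(1) = 1.

1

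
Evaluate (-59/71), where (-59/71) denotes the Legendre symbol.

1

Pull out -1: (-59/71) = (-1/71)·(59/71). Since 71 ≡ 3 (mod 4), (-1/71) = -1. Now have -(59/71).
Both 59 ≡ 3 and 71 ≡ 3 (mod 4), so reciprocity gives (59/71) = -(71/59). Reduce: 71 ≡ 12 (mod 59). Now have (12/59).
Factor out 2: 12 = 2^2·3. Since 59 ≡ 3 (mod 8), (2/59) = -1, and (2/59)^2 = +1. Now have (3/59).
Both 3 ≡ 3 and 59 ≡ 3 (mod 4), so reciprocity gives (3/59) = -(59/3). Reduce: 59 ≡ 2 (mod 3). Now have -(2/3).
Factor out 2: 2 = 2. Since 3 ≡ 3 (mod 8), (2/3) = -1. Now have (1/3).
(1/3) = 1. Collecting the sign factors: 1.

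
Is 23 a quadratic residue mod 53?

(23/53)
  = (53/23)    [QR: 53 ≡ 1 mod 4, sign kept]
  = (7/23)    [53 ≡ 7 mod 23]
  = -(23/7)    [QR: both ≡ 3 mod 4, sign flips]
  = -(2/7)    [23 ≡ 2 mod 7]
  = -(1/7)    [7 ≡ 7 mod 8 ⇒ (2/7) = +1]
  = -1    [(1/7) = 1]
(23/53) = -1, and 53 is prime, so 23 is not a quadratic residue mod 53.

no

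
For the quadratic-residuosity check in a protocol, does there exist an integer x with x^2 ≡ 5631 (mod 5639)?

no

Both 5631 ≡ 3 and 5639 ≡ 3 (mod 4), so reciprocity gives (5631/5639) = -(5639/5631). Reduce: 5639 ≡ 8 (mod 5631). Now have -(8/5631).
Factor out 2: 8 = 2^3. Since 5631 ≡ 7 (mod 8), (2/5631) = +1, and (2/5631)^3 = +1. Now have -(1/5631).
(1/5631) = 1. Collecting the sign factors: -1.
The Legendre symbol is -1, so x^2 ≡ 5631 (mod 5639) has no solution.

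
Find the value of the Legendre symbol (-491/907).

-1

(-491/907)
  = -(491/907)    [907 ≡ 3 mod 4 ⇒ (-1/907) = -1]
  = (907/491)    [QR: both ≡ 3 mod 4, sign flips]
  = (416/491)    [907 ≡ 416 mod 491]
  = -(13/491)    [491 ≡ 3 mod 8 ⇒ (2/491)^5 = -1]
  = -(491/13)    [QR: 13 ≡ 1 mod 4, sign kept]
  = -(10/13)    [491 ≡ 10 mod 13]
  = (5/13)    [13 ≡ 5 mod 8 ⇒ (2/13) = -1]
  = (13/5)    [QR: 5 ≡ 1 mod 4, sign kept]
  = (3/5)    [13 ≡ 3 mod 5]
  = (5/3)    [QR: 5 ≡ 1 mod 4, sign kept]
  = (2/3)    [5 ≡ 2 mod 3]
  = -(1/3)    [3 ≡ 3 mod 8 ⇒ (2/3) = -1]
  = -1    [(1/3) = 1]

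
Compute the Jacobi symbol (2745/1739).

-1

Reduce the numerator: 2745 ≡ 1006 (mod 1739), so (2745/1739) = (1006/1739).
Factor out 2: 1006 = 2·503. Since 1739 ≡ 3 (mod 8), (2/1739) = -1. Now have -(503/1739).
Both 503 ≡ 3 and 1739 ≡ 3 (mod 4), so reciprocity gives (503/1739) = -(1739/503). Reduce: 1739 ≡ 230 (mod 503). Now have (230/503).
Factor out 2: 230 = 2·115. Since 503 ≡ 7 (mod 8), (2/503) = +1. Now have (115/503).
Both 115 ≡ 3 and 503 ≡ 3 (mod 4), so reciprocity gives (115/503) = -(503/115). Reduce: 503 ≡ 43 (mod 115). Now have -(43/115).
Both 43 ≡ 3 and 115 ≡ 3 (mod 4), so reciprocity gives (43/115) = -(115/43). Reduce: 115 ≡ 29 (mod 43). Now have (29/43).
29 ≡ 1 (mod 4), so quadratic reciprocity gives (29/43) = (43/29). Reduce: 43 ≡ 14 (mod 29). Now have (14/29).
Factor out 2: 14 = 2·7. Since 29 ≡ 5 (mod 8), (2/29) = -1. Now have -(7/29).
29 ≡ 1 (mod 4), so quadratic reciprocity gives (7/29) = (29/7). Reduce: 29 ≡ 1 (mod 7). Now have -(1/7).
(1/7) = 1. Collecting the sign factors: -1.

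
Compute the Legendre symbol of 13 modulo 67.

-1

13 ≡ 1 (mod 4), so quadratic reciprocity gives (13/67) = (67/13). Reduce: 67 ≡ 2 (mod 13). Now have (2/13).
Factor out 2: 2 = 2. Since 13 ≡ 5 (mod 8), (2/13) = -1. Now have -(1/13).
(1/13) = 1. Collecting the sign factors: -1.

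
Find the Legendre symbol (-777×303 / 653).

By multiplicativity, (-777·303 / 653) = (-777 / 653)·(303 / 653).
First factor (-777 / 653):
(-777 / 653)
  = (777 / 653)    [653 ≡ 1 mod 4 ⇒ (-1 / 653) = +1]
  = (124 / 653)    [777 ≡ 124 mod 653]
  = (31 / 653)    [653 ≡ 5 mod 8 ⇒ (2 / 653)^2 = +1]
  = (653 / 31)    [QR: 653 ≡ 1 mod 4, sign kept]
  = (2 / 31)    [653 ≡ 2 mod 31]
  = (1 / 31)    [31 ≡ 7 mod 8 ⇒ (2 / 31) = +1]
  = 1    [(1 / 31) = 1]
Second factor (303 / 653):
(303 / 653)
  = (653 / 303)    [QR: 653 ≡ 1 mod 4, sign kept]
  = (47 / 303)    [653 ≡ 47 mod 303]
  = -(303 / 47)    [QR: both ≡ 3 mod 4, sign flips]
  = -(21 / 47)    [303 ≡ 21 mod 47]
  = -(47 / 21)    [QR: 21 ≡ 1 mod 4, sign kept]
  = -(5 / 21)    [47 ≡ 5 mod 21]
  = -(21 / 5)    [QR: 5 ≡ 1 mod 4, sign kept]
  = -(1 / 5)    [21 ≡ 1 mod 5]
  = -1    [(1 / 5) = 1]
Product: (1)·(-1) = -1.

-1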